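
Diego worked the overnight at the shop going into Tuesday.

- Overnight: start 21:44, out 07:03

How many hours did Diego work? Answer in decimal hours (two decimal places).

Overnight: 21:44 → midnight = 2 h 16 min; midnight → 07:03 = 7 h 3 min; span 9 h 19 min

9.32 hours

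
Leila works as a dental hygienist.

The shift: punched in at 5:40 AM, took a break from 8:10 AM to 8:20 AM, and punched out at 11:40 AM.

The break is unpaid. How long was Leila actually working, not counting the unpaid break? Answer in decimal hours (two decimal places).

The shift: 5:40 AM–11:40 AM = 6 h 0 min; less 10 min break → 5 h 50 min

5.83 hours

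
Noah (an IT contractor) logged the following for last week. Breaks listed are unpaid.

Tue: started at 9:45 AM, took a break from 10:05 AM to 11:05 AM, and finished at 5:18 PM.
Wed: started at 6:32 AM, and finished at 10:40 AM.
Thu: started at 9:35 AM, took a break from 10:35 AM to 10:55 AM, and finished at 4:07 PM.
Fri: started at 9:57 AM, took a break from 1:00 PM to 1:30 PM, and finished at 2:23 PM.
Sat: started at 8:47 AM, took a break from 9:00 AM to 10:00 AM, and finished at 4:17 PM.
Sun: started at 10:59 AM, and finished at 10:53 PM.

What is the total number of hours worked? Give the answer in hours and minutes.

Tue: 9:45 AM–5:18 PM = 7 h 33 min; less 60 min break → 6 h 33 min
Wed: 6:32 AM–10:40 AM = 4 h 8 min
Thu: 9:35 AM–4:07 PM = 6 h 32 min; less 20 min break → 6 h 12 min
Fri: 9:57 AM–2:23 PM = 4 h 26 min; less 30 min break → 3 h 56 min
Sat: 8:47 AM–4:17 PM = 7 h 30 min; less 60 min break → 6 h 30 min
Sun: 10:59 AM–10:53 PM = 11 h 54 min
Total: 6 h 33 min + 4 h 8 min + 6 h 12 min + 3 h 56 min + 6 h 30 min + 11 h 54 min = 39 h 13 min.

39 h 13 min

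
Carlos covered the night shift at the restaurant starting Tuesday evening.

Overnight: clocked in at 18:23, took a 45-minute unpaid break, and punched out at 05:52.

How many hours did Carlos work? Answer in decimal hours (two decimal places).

Overnight: 18:23 → midnight = 5 h 37 min; midnight → 05:52 = 5 h 52 min; span 11 h 29 min; less 45 min break → 10 h 44 min

10.73 hours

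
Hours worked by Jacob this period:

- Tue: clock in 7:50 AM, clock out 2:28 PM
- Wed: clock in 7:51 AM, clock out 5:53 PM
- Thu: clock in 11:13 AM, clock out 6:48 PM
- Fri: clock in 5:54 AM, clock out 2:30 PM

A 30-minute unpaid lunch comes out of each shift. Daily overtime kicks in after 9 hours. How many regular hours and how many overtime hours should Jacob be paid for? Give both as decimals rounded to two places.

Tue: 7:50 AM–2:28 PM = 6 h 38 min; less 30 min break → 6 h 8 min
Wed: 7:51 AM–5:53 PM = 10 h 2 min; less 30 min break → 9 h 32 min
Thu: 11:13 AM–6:48 PM = 7 h 35 min; less 30 min break → 7 h 5 min
Fri: 5:54 AM–2:30 PM = 8 h 36 min; less 30 min break → 8 h 6 min
Tue reg 6 h 8 min / OT 0 h 0 min; Wed reg 9 h 0 min / OT 0 h 32 min; Thu reg 7 h 5 min / OT 0 h 0 min; Fri reg 8 h 6 min / OT 0 h 0 min.
Totals: regular 30 h 19 min, overtime 0 h 32 min.

Regular 30.32 hours, overtime 0.53 hours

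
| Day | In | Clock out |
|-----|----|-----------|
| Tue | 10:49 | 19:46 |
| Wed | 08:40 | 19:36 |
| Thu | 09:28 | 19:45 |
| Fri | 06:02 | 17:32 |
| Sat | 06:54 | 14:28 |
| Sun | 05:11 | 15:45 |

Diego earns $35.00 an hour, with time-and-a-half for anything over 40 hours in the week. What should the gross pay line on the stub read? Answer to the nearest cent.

Tue: 10:49–19:46 = 8 h 57 min
Wed: 08:40–19:36 = 10 h 56 min
Thu: 09:28–19:45 = 10 h 17 min
Fri: 06:02–17:32 = 11 h 30 min
Sat: 06:54–14:28 = 7 h 34 min
Sun: 05:11–15:45 = 10 h 34 min
Total worked: 59 h 48 min = 3588 min.
Regular 40 h 0 min = 2400 min at $35.00/h; overtime 19 h 48 min = 1188 min at $52.50/h.
Pay = (2400 × $35.00 + 1188 × $52.50) ÷ 60 = $2439.50.

$2439.50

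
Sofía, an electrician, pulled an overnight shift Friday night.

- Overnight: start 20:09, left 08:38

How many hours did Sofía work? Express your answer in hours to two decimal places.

Overnight: 20:09 → midnight = 3 h 51 min; midnight → 08:38 = 8 h 38 min; span 12 h 29 min

12.48 hours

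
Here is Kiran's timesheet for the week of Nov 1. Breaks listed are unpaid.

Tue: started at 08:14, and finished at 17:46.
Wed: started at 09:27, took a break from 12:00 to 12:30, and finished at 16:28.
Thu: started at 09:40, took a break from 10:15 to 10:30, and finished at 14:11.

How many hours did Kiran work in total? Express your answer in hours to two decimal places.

Tue: 08:14–17:46 = 9 h 32 min
Wed: 09:27–16:28 = 7 h 1 min; less 30 min break → 6 h 31 min
Thu: 09:40–14:11 = 4 h 31 min; less 15 min break → 4 h 16 min
Total: 9 h 32 min + 6 h 31 min + 4 h 16 min = 20 h 19 min.

20.32 hours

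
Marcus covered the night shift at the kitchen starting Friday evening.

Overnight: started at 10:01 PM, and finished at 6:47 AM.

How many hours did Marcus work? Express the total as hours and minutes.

8 h 46 min

Overnight: 10:01 PM → midnight = 1 h 59 min; midnight → 6:47 AM = 6 h 47 min; span 8 h 46 min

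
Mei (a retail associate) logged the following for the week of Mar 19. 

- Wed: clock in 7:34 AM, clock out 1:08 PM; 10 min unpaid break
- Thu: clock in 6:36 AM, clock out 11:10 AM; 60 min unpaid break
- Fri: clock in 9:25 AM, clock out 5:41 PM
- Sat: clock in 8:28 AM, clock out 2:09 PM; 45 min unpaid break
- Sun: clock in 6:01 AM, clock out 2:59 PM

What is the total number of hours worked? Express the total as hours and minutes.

31 h 8 min

Wed: 7:34 AM–1:08 PM = 5 h 34 min; less 10 min break → 5 h 24 min
Thu: 6:36 AM–11:10 AM = 4 h 34 min; less 60 min break → 3 h 34 min
Fri: 9:25 AM–5:41 PM = 8 h 16 min
Sat: 8:28 AM–2:09 PM = 5 h 41 min; less 45 min break → 4 h 56 min
Sun: 6:01 AM–2:59 PM = 8 h 58 min
Total: 5 h 24 min + 3 h 34 min + 8 h 16 min + 4 h 56 min + 8 h 58 min = 31 h 8 min.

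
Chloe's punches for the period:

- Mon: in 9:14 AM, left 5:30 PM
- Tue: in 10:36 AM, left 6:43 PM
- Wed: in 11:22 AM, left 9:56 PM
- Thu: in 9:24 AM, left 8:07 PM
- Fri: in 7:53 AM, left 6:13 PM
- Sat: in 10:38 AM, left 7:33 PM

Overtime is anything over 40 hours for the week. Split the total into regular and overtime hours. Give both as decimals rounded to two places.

Mon: 9:14 AM–5:30 PM = 8 h 16 min
Tue: 10:36 AM–6:43 PM = 8 h 7 min
Wed: 11:22 AM–9:56 PM = 10 h 34 min
Thu: 9:24 AM–8:07 PM = 10 h 43 min
Fri: 7:53 AM–6:13 PM = 10 h 20 min
Sat: 10:38 AM–7:33 PM = 8 h 55 min
Total worked: 56 h 55 min = 56.92 h.
Threshold 40 h → overtime 16 h 55 min, regular 40 h 0 min.

Regular 40.00 hours, overtime 16.92 hours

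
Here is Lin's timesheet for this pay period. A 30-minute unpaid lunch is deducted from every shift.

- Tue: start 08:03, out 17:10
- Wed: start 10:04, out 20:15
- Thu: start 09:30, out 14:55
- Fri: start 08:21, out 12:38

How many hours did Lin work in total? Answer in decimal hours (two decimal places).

27.00 hours

Tue: 08:03–17:10 = 9 h 7 min; less 30 min break → 8 h 37 min
Wed: 10:04–20:15 = 10 h 11 min; less 30 min break → 9 h 41 min
Thu: 09:30–14:55 = 5 h 25 min; less 30 min break → 4 h 55 min
Fri: 08:21–12:38 = 4 h 17 min; less 30 min break → 3 h 47 min
Total: 8 h 37 min + 9 h 41 min + 4 h 55 min + 3 h 47 min = 27 h 0 min.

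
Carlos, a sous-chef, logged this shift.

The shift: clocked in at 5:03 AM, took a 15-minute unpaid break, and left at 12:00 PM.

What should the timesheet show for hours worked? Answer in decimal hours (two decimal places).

6.70 hours

The shift: 5:03 AM–12:00 PM = 6 h 57 min; less 15 min break → 6 h 42 min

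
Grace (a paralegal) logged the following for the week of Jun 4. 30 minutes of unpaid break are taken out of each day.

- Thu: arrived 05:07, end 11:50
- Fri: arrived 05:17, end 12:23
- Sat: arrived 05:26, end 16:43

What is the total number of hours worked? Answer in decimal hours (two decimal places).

23.60 hours

Thu: 05:07–11:50 = 6 h 43 min; less 30 min break → 6 h 13 min
Fri: 05:17–12:23 = 7 h 6 min; less 30 min break → 6 h 36 min
Sat: 05:26–16:43 = 11 h 17 min; less 30 min break → 10 h 47 min
Total: 6 h 13 min + 6 h 36 min + 10 h 47 min = 23 h 36 min.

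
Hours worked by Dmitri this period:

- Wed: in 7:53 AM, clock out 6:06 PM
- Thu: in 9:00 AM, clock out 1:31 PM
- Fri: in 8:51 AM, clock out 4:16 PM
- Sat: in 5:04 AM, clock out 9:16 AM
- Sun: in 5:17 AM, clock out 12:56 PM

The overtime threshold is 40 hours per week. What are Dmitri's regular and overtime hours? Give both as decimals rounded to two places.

Wed: 7:53 AM–6:06 PM = 10 h 13 min
Thu: 9:00 AM–1:31 PM = 4 h 31 min
Fri: 8:51 AM–4:16 PM = 7 h 25 min
Sat: 5:04 AM–9:16 AM = 4 h 12 min
Sun: 5:17 AM–12:56 PM = 7 h 39 min
Total worked: 34 h 0 min = 34.00 h.
Threshold 40 h → overtime 0 h 0 min, regular 34 h 0 min.

Regular 34.00 hours, overtime 0.00 hours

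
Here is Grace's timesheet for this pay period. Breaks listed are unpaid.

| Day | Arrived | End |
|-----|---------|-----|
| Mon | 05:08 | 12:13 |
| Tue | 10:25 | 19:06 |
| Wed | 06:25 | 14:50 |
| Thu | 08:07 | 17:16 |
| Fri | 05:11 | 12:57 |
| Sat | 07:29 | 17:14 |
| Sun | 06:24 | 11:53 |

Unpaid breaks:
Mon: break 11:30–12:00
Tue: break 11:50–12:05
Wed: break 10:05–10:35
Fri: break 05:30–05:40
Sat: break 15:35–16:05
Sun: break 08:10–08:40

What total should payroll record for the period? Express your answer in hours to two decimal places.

53.92 hours

Mon: 05:08–12:13 = 7 h 5 min; less 30 min break → 6 h 35 min
Tue: 10:25–19:06 = 8 h 41 min; less 15 min break → 8 h 26 min
Wed: 06:25–14:50 = 8 h 25 min; less 30 min break → 7 h 55 min
Thu: 08:07–17:16 = 9 h 9 min
Fri: 05:11–12:57 = 7 h 46 min; less 10 min break → 7 h 36 min
Sat: 07:29–17:14 = 9 h 45 min; less 30 min break → 9 h 15 min
Sun: 06:24–11:53 = 5 h 29 min; less 30 min break → 4 h 59 min
Total: 6 h 35 min + 8 h 26 min + 7 h 55 min + 9 h 9 min + 7 h 36 min + 9 h 15 min + 4 h 59 min = 53 h 55 min.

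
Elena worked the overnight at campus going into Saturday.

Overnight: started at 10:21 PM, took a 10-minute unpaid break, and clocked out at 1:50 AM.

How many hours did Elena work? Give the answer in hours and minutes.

3 h 19 min

Overnight: 10:21 PM → midnight = 1 h 39 min; midnight → 1:50 AM = 1 h 50 min; span 3 h 29 min; less 10 min break → 3 h 19 min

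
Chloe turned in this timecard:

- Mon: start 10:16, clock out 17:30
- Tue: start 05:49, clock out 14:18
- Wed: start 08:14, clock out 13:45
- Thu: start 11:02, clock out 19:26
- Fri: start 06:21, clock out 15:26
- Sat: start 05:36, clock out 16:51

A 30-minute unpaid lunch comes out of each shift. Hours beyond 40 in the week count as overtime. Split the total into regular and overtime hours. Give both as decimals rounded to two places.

Regular 40.00 hours, overtime 6.97 hours

Mon: 10:16–17:30 = 7 h 14 min; less 30 min break → 6 h 44 min
Tue: 05:49–14:18 = 8 h 29 min; less 30 min break → 7 h 59 min
Wed: 08:14–13:45 = 5 h 31 min; less 30 min break → 5 h 1 min
Thu: 11:02–19:26 = 8 h 24 min; less 30 min break → 7 h 54 min
Fri: 06:21–15:26 = 9 h 5 min; less 30 min break → 8 h 35 min
Sat: 05:36–16:51 = 11 h 15 min; less 30 min break → 10 h 45 min
Total worked: 46 h 58 min = 46.97 h.
Threshold 40 h → overtime 6 h 58 min, regular 40 h 0 min.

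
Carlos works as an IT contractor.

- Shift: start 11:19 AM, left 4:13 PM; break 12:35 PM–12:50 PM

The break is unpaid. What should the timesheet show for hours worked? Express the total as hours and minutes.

4 h 39 min

Shift: 11:19 AM–4:13 PM = 4 h 54 min; less 15 min break → 4 h 39 min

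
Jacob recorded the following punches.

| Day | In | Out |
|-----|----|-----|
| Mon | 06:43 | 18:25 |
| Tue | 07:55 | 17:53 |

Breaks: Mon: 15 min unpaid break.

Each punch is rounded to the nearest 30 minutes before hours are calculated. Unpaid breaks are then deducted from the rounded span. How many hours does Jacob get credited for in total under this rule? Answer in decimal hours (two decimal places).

21.75 hours

Mon: in 06:43→06:30, out 18:25→18:30; 12 h 0 min − 15 min = 11 h 45 min
Tue: in 07:55→08:00, out 17:53→18:00; 10 h 0 min
Total credited: 21 h 45 min.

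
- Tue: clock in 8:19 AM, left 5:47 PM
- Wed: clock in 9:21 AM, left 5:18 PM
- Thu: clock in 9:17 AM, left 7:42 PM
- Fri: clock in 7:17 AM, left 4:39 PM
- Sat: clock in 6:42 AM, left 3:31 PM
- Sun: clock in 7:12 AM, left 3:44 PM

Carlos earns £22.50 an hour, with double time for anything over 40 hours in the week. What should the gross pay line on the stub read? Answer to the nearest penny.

£1554.75

Tue: 8:19 AM–5:47 PM = 9 h 28 min
Wed: 9:21 AM–5:18 PM = 7 h 57 min
Thu: 9:17 AM–7:42 PM = 10 h 25 min
Fri: 7:17 AM–4:39 PM = 9 h 22 min
Sat: 6:42 AM–3:31 PM = 8 h 49 min
Sun: 7:12 AM–3:44 PM = 8 h 32 min
Total worked: 54 h 33 min = 3273 min.
Regular 40 h 0 min = 2400 min at £22.50/h; overtime 14 h 33 min = 873 min at £45.00/h.
Pay = (2400 × £22.50 + 873 × £45.00) ÷ 60 = £1554.75.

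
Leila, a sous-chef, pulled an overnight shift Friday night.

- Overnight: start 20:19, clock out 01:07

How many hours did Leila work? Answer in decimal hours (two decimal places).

4.80 hours

Overnight: 20:19 → midnight = 3 h 41 min; midnight → 01:07 = 1 h 7 min; span 4 h 48 min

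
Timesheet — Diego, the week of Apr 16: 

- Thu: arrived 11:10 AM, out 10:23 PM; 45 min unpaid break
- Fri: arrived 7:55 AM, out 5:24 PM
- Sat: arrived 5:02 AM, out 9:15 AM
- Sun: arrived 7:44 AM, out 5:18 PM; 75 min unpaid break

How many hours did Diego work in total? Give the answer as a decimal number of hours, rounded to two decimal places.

Thu: 11:10 AM–10:23 PM = 11 h 13 min; less 45 min break → 10 h 28 min
Fri: 7:55 AM–5:24 PM = 9 h 29 min
Sat: 5:02 AM–9:15 AM = 4 h 13 min
Sun: 7:44 AM–5:18 PM = 9 h 34 min; less 75 min break → 8 h 19 min
Total: 10 h 28 min + 9 h 29 min + 4 h 13 min + 8 h 19 min = 32 h 29 min.

32.48 hours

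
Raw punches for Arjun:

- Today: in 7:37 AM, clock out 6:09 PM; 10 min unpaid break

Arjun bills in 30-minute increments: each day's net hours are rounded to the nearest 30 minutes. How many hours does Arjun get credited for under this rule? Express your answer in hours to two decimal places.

Today: 7:37 AM–6:09 PM = 10 h 32 min − 10 min = 10 h 22 min → rounds to 10 h 30 min

10.50 hours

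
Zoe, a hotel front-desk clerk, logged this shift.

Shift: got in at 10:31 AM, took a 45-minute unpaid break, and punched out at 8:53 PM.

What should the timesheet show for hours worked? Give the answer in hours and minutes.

Shift: 10:31 AM–8:53 PM = 10 h 22 min; less 45 min break → 9 h 37 min

9 h 37 min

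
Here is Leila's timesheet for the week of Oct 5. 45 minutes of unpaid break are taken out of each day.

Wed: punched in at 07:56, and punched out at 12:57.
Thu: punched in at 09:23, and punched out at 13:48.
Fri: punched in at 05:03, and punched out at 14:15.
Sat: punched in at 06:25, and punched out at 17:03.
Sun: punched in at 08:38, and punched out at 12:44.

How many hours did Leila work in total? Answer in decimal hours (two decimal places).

Wed: 07:56–12:57 = 5 h 1 min; less 45 min break → 4 h 16 min
Thu: 09:23–13:48 = 4 h 25 min; less 45 min break → 3 h 40 min
Fri: 05:03–14:15 = 9 h 12 min; less 45 min break → 8 h 27 min
Sat: 06:25–17:03 = 10 h 38 min; less 45 min break → 9 h 53 min
Sun: 08:38–12:44 = 4 h 6 min; less 45 min break → 3 h 21 min
Total: 4 h 16 min + 3 h 40 min + 8 h 27 min + 9 h 53 min + 3 h 21 min = 29 h 37 min.

29.62 hours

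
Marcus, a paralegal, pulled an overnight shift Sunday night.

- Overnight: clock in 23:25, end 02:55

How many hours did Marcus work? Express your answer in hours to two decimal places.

3.50 hours

Overnight: 23:25 → midnight = 0 h 35 min; midnight → 02:55 = 2 h 55 min; span 3 h 30 min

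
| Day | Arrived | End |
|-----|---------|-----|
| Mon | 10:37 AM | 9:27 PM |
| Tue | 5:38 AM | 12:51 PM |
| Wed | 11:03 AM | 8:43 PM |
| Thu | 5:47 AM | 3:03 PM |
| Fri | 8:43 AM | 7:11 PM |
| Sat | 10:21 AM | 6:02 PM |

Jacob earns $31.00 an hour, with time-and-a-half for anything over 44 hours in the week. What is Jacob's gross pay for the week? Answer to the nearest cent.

$1881.70

Mon: 10:37 AM–9:27 PM = 10 h 50 min
Tue: 5:38 AM–12:51 PM = 7 h 13 min
Wed: 11:03 AM–8:43 PM = 9 h 40 min
Thu: 5:47 AM–3:03 PM = 9 h 16 min
Fri: 8:43 AM–7:11 PM = 10 h 28 min
Sat: 10:21 AM–6:02 PM = 7 h 41 min
Total worked: 55 h 8 min = 3308 min.
Regular 44 h 0 min = 2640 min at $31.00/h; overtime 11 h 8 min = 668 min at $46.50/h.
Pay = (2640 × $31.00 + 668 × $46.50) ÷ 60 = $1881.70.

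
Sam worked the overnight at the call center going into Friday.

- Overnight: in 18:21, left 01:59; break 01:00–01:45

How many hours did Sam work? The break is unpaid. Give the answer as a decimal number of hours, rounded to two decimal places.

Overnight: 18:21 → midnight = 5 h 39 min; midnight → 01:59 = 1 h 59 min; span 7 h 38 min; less 45 min break → 6 h 53 min

6.88 hours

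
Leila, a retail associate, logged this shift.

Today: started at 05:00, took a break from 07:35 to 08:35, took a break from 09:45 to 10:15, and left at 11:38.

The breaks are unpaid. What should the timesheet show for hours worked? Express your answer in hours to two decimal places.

5.13 hours

Today: 05:00–11:38 = 6 h 38 min; less 90 min break → 5 h 8 min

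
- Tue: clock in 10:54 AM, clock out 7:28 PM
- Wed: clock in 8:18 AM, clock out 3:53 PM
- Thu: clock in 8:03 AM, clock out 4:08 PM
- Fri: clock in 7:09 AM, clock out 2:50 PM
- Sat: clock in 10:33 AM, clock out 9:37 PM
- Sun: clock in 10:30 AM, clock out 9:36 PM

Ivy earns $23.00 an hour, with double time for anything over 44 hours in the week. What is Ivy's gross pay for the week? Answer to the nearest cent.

$1475.83

Tue: 10:54 AM–7:28 PM = 8 h 34 min
Wed: 8:18 AM–3:53 PM = 7 h 35 min
Thu: 8:03 AM–4:08 PM = 8 h 5 min
Fri: 7:09 AM–2:50 PM = 7 h 41 min
Sat: 10:33 AM–9:37 PM = 11 h 4 min
Sun: 10:30 AM–9:36 PM = 11 h 6 min
Total worked: 54 h 5 min = 3245 min.
Regular 44 h 0 min = 2640 min at $23.00/h; overtime 10 h 5 min = 605 min at $46.00/h.
Pay = (2640 × $23.00 + 605 × $46.00) ÷ 60 = $1475.83.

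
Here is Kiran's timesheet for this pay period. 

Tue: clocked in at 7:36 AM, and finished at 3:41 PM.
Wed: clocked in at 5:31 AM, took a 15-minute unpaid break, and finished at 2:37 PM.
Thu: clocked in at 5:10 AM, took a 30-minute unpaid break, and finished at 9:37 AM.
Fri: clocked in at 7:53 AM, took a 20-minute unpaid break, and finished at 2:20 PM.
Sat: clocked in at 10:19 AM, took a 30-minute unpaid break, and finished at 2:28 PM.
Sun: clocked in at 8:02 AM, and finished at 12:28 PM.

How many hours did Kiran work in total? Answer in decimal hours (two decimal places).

Tue: 7:36 AM–3:41 PM = 8 h 5 min
Wed: 5:31 AM–2:37 PM = 9 h 6 min; less 15 min break → 8 h 51 min
Thu: 5:10 AM–9:37 AM = 4 h 27 min; less 30 min break → 3 h 57 min
Fri: 7:53 AM–2:20 PM = 6 h 27 min; less 20 min break → 6 h 7 min
Sat: 10:19 AM–2:28 PM = 4 h 9 min; less 30 min break → 3 h 39 min
Sun: 8:02 AM–12:28 PM = 4 h 26 min
Total: 8 h 5 min + 8 h 51 min + 3 h 57 min + 6 h 7 min + 3 h 39 min + 4 h 26 min = 35 h 5 min.

35.08 hours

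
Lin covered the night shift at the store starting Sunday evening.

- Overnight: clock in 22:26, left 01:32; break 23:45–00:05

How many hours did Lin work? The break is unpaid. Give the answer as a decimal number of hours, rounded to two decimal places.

Overnight: 22:26 → midnight = 1 h 34 min; midnight → 01:32 = 1 h 32 min; span 3 h 6 min; less 20 min break → 2 h 46 min

2.77 hours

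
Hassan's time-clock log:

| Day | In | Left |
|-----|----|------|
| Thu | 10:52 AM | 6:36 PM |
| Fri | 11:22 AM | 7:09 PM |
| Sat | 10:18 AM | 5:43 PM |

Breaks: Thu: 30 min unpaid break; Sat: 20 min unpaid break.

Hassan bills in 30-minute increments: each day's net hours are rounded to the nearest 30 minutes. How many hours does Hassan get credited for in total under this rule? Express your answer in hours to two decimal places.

Thu: 10:52 AM–6:36 PM = 7 h 44 min − 30 min = 7 h 14 min → rounds to 7 h 0 min
Fri: 11:22 AM–7:09 PM = 7 h 47 min → rounds to 8 h 0 min
Sat: 10:18 AM–5:43 PM = 7 h 25 min − 20 min = 7 h 5 min → rounds to 7 h 0 min
Total credited: 22 h 0 min.

22.00 hours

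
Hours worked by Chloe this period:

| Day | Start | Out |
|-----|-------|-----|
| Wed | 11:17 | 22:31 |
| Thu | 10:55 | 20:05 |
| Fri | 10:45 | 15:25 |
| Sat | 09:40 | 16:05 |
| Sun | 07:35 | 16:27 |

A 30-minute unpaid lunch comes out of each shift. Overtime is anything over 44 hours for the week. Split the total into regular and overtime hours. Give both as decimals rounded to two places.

Wed: 11:17–22:31 = 11 h 14 min; less 30 min break → 10 h 44 min
Thu: 10:55–20:05 = 9 h 10 min; less 30 min break → 8 h 40 min
Fri: 10:45–15:25 = 4 h 40 min; less 30 min break → 4 h 10 min
Sat: 09:40–16:05 = 6 h 25 min; less 30 min break → 5 h 55 min
Sun: 07:35–16:27 = 8 h 52 min; less 30 min break → 8 h 22 min
Total worked: 37 h 51 min = 37.85 h.
Threshold 44 h → overtime 0 h 0 min, regular 37 h 51 min.

Regular 37.85 hours, overtime 0.00 hours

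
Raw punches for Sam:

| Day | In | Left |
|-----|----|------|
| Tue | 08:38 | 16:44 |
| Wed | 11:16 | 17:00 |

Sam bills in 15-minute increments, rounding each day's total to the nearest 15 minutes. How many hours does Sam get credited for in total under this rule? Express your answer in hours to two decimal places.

13.75 hours

Tue: 08:38–16:44 = 8 h 6 min → rounds to 8 h 0 min
Wed: 11:16–17:00 = 5 h 44 min → rounds to 5 h 45 min
Total credited: 13 h 45 min.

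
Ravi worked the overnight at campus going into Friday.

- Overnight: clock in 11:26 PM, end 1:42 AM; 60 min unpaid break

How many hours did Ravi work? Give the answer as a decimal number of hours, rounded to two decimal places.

1.27 hours

Overnight: 11:26 PM → midnight = 0 h 34 min; midnight → 1:42 AM = 1 h 42 min; span 2 h 16 min; less 60 min break → 1 h 16 min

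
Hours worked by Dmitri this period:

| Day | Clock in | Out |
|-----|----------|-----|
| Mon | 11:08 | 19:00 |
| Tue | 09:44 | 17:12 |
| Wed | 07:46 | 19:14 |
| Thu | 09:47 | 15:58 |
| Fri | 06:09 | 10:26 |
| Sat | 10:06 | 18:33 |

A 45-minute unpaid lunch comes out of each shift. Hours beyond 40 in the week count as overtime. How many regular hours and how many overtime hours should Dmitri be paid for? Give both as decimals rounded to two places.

Regular 40.00 hours, overtime 1.22 hours

Mon: 11:08–19:00 = 7 h 52 min; less 45 min break → 7 h 7 min
Tue: 09:44–17:12 = 7 h 28 min; less 45 min break → 6 h 43 min
Wed: 07:46–19:14 = 11 h 28 min; less 45 min break → 10 h 43 min
Thu: 09:47–15:58 = 6 h 11 min; less 45 min break → 5 h 26 min
Fri: 06:09–10:26 = 4 h 17 min; less 45 min break → 3 h 32 min
Sat: 10:06–18:33 = 8 h 27 min; less 45 min break → 7 h 42 min
Total worked: 41 h 13 min = 41.22 h.
Threshold 40 h → overtime 1 h 13 min, regular 40 h 0 min.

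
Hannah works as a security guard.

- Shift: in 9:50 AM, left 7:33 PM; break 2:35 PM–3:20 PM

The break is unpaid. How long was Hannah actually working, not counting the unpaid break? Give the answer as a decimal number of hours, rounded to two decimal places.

Shift: 9:50 AM–7:33 PM = 9 h 43 min; less 45 min break → 8 h 58 min

8.97 hours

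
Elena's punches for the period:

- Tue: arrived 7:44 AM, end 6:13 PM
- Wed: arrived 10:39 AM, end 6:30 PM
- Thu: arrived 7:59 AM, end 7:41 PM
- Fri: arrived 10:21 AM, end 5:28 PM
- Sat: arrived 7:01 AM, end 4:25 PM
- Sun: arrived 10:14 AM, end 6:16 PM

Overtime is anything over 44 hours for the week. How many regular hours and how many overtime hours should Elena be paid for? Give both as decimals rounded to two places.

Regular 44.00 hours, overtime 10.58 hours

Tue: 7:44 AM–6:13 PM = 10 h 29 min
Wed: 10:39 AM–6:30 PM = 7 h 51 min
Thu: 7:59 AM–7:41 PM = 11 h 42 min
Fri: 10:21 AM–5:28 PM = 7 h 7 min
Sat: 7:01 AM–4:25 PM = 9 h 24 min
Sun: 10:14 AM–6:16 PM = 8 h 2 min
Total worked: 54 h 35 min = 54.58 h.
Threshold 44 h → overtime 10 h 35 min, regular 44 h 0 min.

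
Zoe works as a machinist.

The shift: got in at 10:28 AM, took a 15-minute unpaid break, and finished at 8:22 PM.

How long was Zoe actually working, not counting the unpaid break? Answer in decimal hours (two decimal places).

9.65 hours

The shift: 10:28 AM–8:22 PM = 9 h 54 min; less 15 min break → 9 h 39 min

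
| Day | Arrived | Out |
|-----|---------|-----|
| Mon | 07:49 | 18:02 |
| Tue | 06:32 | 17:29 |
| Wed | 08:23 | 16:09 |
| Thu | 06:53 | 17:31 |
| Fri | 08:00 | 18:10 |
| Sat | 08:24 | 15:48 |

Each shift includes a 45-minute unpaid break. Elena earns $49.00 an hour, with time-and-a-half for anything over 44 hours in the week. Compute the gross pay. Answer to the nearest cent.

Mon: 07:49–18:02 = 10 h 13 min; less 45 min break → 9 h 28 min
Tue: 06:32–17:29 = 10 h 57 min; less 45 min break → 10 h 12 min
Wed: 08:23–16:09 = 7 h 46 min; less 45 min break → 7 h 1 min
Thu: 06:53–17:31 = 10 h 38 min; less 45 min break → 9 h 53 min
Fri: 08:00–18:10 = 10 h 10 min; less 45 min break → 9 h 25 min
Sat: 08:24–15:48 = 7 h 24 min; less 45 min break → 6 h 39 min
Total worked: 52 h 38 min = 3158 min.
Regular 44 h 0 min = 2640 min at $49.00/h; overtime 8 h 38 min = 518 min at $73.50/h.
Pay = (2640 × $49.00 + 518 × $73.50) ÷ 60 = $2790.55.

$2790.55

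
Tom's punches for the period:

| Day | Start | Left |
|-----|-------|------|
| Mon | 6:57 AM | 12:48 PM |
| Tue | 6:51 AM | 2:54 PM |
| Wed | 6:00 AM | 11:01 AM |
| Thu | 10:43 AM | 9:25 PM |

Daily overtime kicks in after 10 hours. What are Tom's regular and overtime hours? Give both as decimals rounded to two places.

Regular 28.92 hours, overtime 0.70 hours

Mon: 6:57 AM–12:48 PM = 5 h 51 min
Tue: 6:51 AM–2:54 PM = 8 h 3 min
Wed: 6:00 AM–11:01 AM = 5 h 1 min
Thu: 10:43 AM–9:25 PM = 10 h 42 min
Mon reg 5 h 51 min / OT 0 h 0 min; Tue reg 8 h 3 min / OT 0 h 0 min; Wed reg 5 h 1 min / OT 0 h 0 min; Thu reg 10 h 0 min / OT 0 h 42 min.
Totals: regular 28 h 55 min, overtime 0 h 42 min.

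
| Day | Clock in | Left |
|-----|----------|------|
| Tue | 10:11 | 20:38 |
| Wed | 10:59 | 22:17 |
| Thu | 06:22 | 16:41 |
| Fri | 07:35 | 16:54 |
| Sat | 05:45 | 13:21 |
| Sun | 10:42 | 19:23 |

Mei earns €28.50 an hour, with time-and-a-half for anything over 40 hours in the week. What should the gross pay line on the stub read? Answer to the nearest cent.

€1895.25

Tue: 10:11–20:38 = 10 h 27 min
Wed: 10:59–22:17 = 11 h 18 min
Thu: 06:22–16:41 = 10 h 19 min
Fri: 07:35–16:54 = 9 h 19 min
Sat: 05:45–13:21 = 7 h 36 min
Sun: 10:42–19:23 = 8 h 41 min
Total worked: 57 h 40 min = 3460 min.
Regular 40 h 0 min = 2400 min at €28.50/h; overtime 17 h 40 min = 1060 min at €42.75/h.
Pay = (2400 × €28.50 + 1060 × €42.75) ÷ 60 = €1895.25.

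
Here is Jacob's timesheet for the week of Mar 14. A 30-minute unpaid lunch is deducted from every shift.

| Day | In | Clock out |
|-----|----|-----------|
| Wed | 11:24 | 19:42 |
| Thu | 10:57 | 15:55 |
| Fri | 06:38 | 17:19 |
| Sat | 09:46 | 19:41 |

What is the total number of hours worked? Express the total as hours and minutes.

Wed: 11:24–19:42 = 8 h 18 min; less 30 min break → 7 h 48 min
Thu: 10:57–15:55 = 4 h 58 min; less 30 min break → 4 h 28 min
Fri: 06:38–17:19 = 10 h 41 min; less 30 min break → 10 h 11 min
Sat: 09:46–19:41 = 9 h 55 min; less 30 min break → 9 h 25 min
Total: 7 h 48 min + 4 h 28 min + 10 h 11 min + 9 h 25 min = 31 h 52 min.

31 h 52 min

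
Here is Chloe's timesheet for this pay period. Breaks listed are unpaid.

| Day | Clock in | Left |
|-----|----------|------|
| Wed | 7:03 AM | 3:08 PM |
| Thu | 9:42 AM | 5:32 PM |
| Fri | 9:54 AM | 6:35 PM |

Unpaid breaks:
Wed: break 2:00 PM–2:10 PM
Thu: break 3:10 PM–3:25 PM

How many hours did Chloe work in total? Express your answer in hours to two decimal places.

Wed: 7:03 AM–3:08 PM = 8 h 5 min; less 10 min break → 7 h 55 min
Thu: 9:42 AM–5:32 PM = 7 h 50 min; less 15 min break → 7 h 35 min
Fri: 9:54 AM–6:35 PM = 8 h 41 min
Total: 7 h 55 min + 7 h 35 min + 8 h 41 min = 24 h 11 min.

24.18 hours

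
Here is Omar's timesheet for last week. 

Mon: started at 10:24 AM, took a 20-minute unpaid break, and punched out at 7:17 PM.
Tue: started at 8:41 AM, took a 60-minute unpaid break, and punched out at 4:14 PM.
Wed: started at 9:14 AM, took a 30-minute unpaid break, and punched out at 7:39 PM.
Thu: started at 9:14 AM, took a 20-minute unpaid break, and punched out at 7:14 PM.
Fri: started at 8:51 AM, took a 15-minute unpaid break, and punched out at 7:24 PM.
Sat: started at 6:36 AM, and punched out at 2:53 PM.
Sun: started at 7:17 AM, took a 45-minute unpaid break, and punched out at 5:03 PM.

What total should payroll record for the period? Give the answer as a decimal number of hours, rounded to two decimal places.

Mon: 10:24 AM–7:17 PM = 8 h 53 min; less 20 min break → 8 h 33 min
Tue: 8:41 AM–4:14 PM = 7 h 33 min; less 60 min break → 6 h 33 min
Wed: 9:14 AM–7:39 PM = 10 h 25 min; less 30 min break → 9 h 55 min
Thu: 9:14 AM–7:14 PM = 10 h 0 min; less 20 min break → 9 h 40 min
Fri: 8:51 AM–7:24 PM = 10 h 33 min; less 15 min break → 10 h 18 min
Sat: 6:36 AM–2:53 PM = 8 h 17 min
Sun: 7:17 AM–5:03 PM = 9 h 46 min; less 45 min break → 9 h 1 min
Total: 8 h 33 min + 6 h 33 min + 9 h 55 min + 9 h 40 min + 10 h 18 min + 8 h 17 min + 9 h 1 min = 62 h 17 min.

62.28 hours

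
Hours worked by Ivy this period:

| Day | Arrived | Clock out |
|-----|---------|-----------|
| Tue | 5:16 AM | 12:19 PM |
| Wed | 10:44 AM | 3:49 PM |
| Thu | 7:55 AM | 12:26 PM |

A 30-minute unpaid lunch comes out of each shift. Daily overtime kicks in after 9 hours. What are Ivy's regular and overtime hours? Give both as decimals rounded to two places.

Tue: 5:16 AM–12:19 PM = 7 h 3 min; less 30 min break → 6 h 33 min
Wed: 10:44 AM–3:49 PM = 5 h 5 min; less 30 min break → 4 h 35 min
Thu: 7:55 AM–12:26 PM = 4 h 31 min; less 30 min break → 4 h 1 min
Tue reg 6 h 33 min / OT 0 h 0 min; Wed reg 4 h 35 min / OT 0 h 0 min; Thu reg 4 h 1 min / OT 0 h 0 min.
Totals: regular 15 h 9 min, overtime 0 h 0 min.

Regular 15.15 hours, overtime 0.00 hours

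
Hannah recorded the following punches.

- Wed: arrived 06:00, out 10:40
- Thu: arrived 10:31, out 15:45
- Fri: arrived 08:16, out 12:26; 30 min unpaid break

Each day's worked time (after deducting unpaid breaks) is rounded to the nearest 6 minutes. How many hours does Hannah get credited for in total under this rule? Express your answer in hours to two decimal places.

13.60 hours

Wed: 06:00–10:40 = 4 h 40 min → rounds to 4 h 42 min
Thu: 10:31–15:45 = 5 h 14 min → rounds to 5 h 12 min
Fri: 08:16–12:26 = 4 h 10 min − 30 min = 3 h 40 min → rounds to 3 h 42 min
Total credited: 13 h 36 min.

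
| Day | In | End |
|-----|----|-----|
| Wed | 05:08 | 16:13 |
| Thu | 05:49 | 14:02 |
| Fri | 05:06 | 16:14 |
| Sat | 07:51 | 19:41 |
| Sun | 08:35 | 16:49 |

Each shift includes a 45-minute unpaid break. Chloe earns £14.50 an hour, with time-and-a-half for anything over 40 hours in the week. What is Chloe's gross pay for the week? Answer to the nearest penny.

£726.81

Wed: 05:08–16:13 = 11 h 5 min; less 45 min break → 10 h 20 min
Thu: 05:49–14:02 = 8 h 13 min; less 45 min break → 7 h 28 min
Fri: 05:06–16:14 = 11 h 8 min; less 45 min break → 10 h 23 min
Sat: 07:51–19:41 = 11 h 50 min; less 45 min break → 11 h 5 min
Sun: 08:35–16:49 = 8 h 14 min; less 45 min break → 7 h 29 min
Total worked: 46 h 45 min = 2805 min.
Regular 40 h 0 min = 2400 min at £14.50/h; overtime 6 h 45 min = 405 min at £21.75/h.
Pay = (2400 × £14.50 + 405 × £21.75) ÷ 60 = £726.81.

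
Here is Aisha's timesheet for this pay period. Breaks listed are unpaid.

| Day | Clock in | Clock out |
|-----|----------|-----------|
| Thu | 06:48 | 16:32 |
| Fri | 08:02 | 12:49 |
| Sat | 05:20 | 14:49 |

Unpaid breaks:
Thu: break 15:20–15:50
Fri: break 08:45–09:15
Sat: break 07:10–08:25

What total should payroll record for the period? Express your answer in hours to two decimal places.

21.75 hours

Thu: 06:48–16:32 = 9 h 44 min; less 30 min break → 9 h 14 min
Fri: 08:02–12:49 = 4 h 47 min; less 30 min break → 4 h 17 min
Sat: 05:20–14:49 = 9 h 29 min; less 75 min break → 8 h 14 min
Total: 9 h 14 min + 4 h 17 min + 8 h 14 min = 21 h 45 min.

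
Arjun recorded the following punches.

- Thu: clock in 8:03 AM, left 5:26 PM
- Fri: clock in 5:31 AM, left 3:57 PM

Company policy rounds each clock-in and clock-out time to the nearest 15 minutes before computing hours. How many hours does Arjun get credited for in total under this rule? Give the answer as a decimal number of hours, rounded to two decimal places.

20.00 hours

Thu: in 8:03 AM→8:00 AM, out 5:26 PM→5:30 PM; 9 h 30 min
Fri: in 5:31 AM→5:30 AM, out 3:57 PM→4:00 PM; 10 h 30 min
Total credited: 20 h 0 min.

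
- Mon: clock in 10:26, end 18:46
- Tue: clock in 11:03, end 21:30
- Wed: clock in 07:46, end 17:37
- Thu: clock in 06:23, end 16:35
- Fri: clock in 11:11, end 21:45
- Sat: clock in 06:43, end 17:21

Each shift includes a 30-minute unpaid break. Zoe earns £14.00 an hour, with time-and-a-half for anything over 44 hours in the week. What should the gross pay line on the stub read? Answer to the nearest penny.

Mon: 10:26–18:46 = 8 h 20 min; less 30 min break → 7 h 50 min
Tue: 11:03–21:30 = 10 h 27 min; less 30 min break → 9 h 57 min
Wed: 07:46–17:37 = 9 h 51 min; less 30 min break → 9 h 21 min
Thu: 06:23–16:35 = 10 h 12 min; less 30 min break → 9 h 42 min
Fri: 11:11–21:45 = 10 h 34 min; less 30 min break → 10 h 4 min
Sat: 06:43–17:21 = 10 h 38 min; less 30 min break → 10 h 8 min
Total worked: 57 h 2 min = 3422 min.
Regular 44 h 0 min = 2640 min at £14.00/h; overtime 13 h 2 min = 782 min at £21.00/h.
Pay = (2640 × £14.00 + 782 × £21.00) ÷ 60 = £889.70.

£889.70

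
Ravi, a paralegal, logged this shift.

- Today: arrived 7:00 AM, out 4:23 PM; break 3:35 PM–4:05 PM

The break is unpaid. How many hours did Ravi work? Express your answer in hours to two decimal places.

8.88 hours

Today: 7:00 AM–4:23 PM = 9 h 23 min; less 30 min break → 8 h 53 min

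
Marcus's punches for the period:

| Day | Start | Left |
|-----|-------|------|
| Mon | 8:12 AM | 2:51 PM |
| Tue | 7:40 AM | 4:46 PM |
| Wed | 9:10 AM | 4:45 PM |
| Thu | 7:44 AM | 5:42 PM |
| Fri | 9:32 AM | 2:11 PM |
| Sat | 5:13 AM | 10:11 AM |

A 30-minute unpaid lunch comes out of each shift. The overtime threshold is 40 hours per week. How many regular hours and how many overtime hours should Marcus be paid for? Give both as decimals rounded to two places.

Mon: 8:12 AM–2:51 PM = 6 h 39 min; less 30 min break → 6 h 9 min
Tue: 7:40 AM–4:46 PM = 9 h 6 min; less 30 min break → 8 h 36 min
Wed: 9:10 AM–4:45 PM = 7 h 35 min; less 30 min break → 7 h 5 min
Thu: 7:44 AM–5:42 PM = 9 h 58 min; less 30 min break → 9 h 28 min
Fri: 9:32 AM–2:11 PM = 4 h 39 min; less 30 min break → 4 h 9 min
Sat: 5:13 AM–10:11 AM = 4 h 58 min; less 30 min break → 4 h 28 min
Total worked: 39 h 55 min = 39.92 h.
Threshold 40 h → overtime 0 h 0 min, regular 39 h 55 min.

Regular 39.92 hours, overtime 0.00 hours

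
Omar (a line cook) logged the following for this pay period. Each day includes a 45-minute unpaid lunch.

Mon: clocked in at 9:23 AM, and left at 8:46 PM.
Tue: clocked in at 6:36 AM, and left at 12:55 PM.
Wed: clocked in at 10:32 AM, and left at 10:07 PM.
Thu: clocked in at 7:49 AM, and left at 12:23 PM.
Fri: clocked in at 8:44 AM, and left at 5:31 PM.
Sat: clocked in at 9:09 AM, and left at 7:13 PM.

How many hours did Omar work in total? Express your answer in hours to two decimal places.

Mon: 9:23 AM–8:46 PM = 11 h 23 min; less 45 min break → 10 h 38 min
Tue: 6:36 AM–12:55 PM = 6 h 19 min; less 45 min break → 5 h 34 min
Wed: 10:32 AM–10:07 PM = 11 h 35 min; less 45 min break → 10 h 50 min
Thu: 7:49 AM–12:23 PM = 4 h 34 min; less 45 min break → 3 h 49 min
Fri: 8:44 AM–5:31 PM = 8 h 47 min; less 45 min break → 8 h 2 min
Sat: 9:09 AM–7:13 PM = 10 h 4 min; less 45 min break → 9 h 19 min
Total: 10 h 38 min + 5 h 34 min + 10 h 50 min + 3 h 49 min + 8 h 2 min + 9 h 19 min = 48 h 12 min.

48.20 hours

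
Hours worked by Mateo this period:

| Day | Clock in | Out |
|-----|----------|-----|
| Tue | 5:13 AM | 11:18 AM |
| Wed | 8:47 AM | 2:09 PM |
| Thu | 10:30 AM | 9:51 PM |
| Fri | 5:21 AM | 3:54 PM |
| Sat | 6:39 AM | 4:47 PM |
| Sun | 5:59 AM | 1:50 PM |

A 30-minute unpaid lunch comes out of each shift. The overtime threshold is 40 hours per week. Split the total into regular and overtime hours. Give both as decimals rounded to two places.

Tue: 5:13 AM–11:18 AM = 6 h 5 min; less 30 min break → 5 h 35 min
Wed: 8:47 AM–2:09 PM = 5 h 22 min; less 30 min break → 4 h 52 min
Thu: 10:30 AM–9:51 PM = 11 h 21 min; less 30 min break → 10 h 51 min
Fri: 5:21 AM–3:54 PM = 10 h 33 min; less 30 min break → 10 h 3 min
Sat: 6:39 AM–4:47 PM = 10 h 8 min; less 30 min break → 9 h 38 min
Sun: 5:59 AM–1:50 PM = 7 h 51 min; less 30 min break → 7 h 21 min
Total worked: 48 h 20 min = 48.33 h.
Threshold 40 h → overtime 8 h 20 min, regular 40 h 0 min.

Regular 40.00 hours, overtime 8.33 hours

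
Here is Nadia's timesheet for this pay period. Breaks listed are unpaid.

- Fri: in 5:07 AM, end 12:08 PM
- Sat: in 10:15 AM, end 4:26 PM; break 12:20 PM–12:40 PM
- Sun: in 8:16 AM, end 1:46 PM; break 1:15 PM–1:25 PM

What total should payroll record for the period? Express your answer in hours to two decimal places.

18.20 hours

Fri: 5:07 AM–12:08 PM = 7 h 1 min
Sat: 10:15 AM–4:26 PM = 6 h 11 min; less 20 min break → 5 h 51 min
Sun: 8:16 AM–1:46 PM = 5 h 30 min; less 10 min break → 5 h 20 min
Total: 7 h 1 min + 5 h 51 min + 5 h 20 min = 18 h 12 min.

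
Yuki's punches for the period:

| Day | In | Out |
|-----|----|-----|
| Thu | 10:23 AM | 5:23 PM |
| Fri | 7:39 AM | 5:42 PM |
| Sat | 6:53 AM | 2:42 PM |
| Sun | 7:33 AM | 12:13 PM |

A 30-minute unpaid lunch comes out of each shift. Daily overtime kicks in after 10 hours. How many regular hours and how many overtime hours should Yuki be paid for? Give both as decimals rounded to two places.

Thu: 10:23 AM–5:23 PM = 7 h 0 min; less 30 min break → 6 h 30 min
Fri: 7:39 AM–5:42 PM = 10 h 3 min; less 30 min break → 9 h 33 min
Sat: 6:53 AM–2:42 PM = 7 h 49 min; less 30 min break → 7 h 19 min
Sun: 7:33 AM–12:13 PM = 4 h 40 min; less 30 min break → 4 h 10 min
Thu reg 6 h 30 min / OT 0 h 0 min; Fri reg 9 h 33 min / OT 0 h 0 min; Sat reg 7 h 19 min / OT 0 h 0 min; Sun reg 4 h 10 min / OT 0 h 0 min.
Totals: regular 27 h 32 min, overtime 0 h 0 min.

Regular 27.53 hours, overtime 0.00 hours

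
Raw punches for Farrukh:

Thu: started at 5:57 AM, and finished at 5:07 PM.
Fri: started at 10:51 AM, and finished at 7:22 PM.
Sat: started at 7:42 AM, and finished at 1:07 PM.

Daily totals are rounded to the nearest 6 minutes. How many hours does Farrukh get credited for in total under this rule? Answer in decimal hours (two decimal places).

25.10 hours

Thu: 5:57 AM–5:07 PM = 11 h 10 min → rounds to 11 h 12 min
Fri: 10:51 AM–7:22 PM = 8 h 31 min → rounds to 8 h 30 min
Sat: 7:42 AM–1:07 PM = 5 h 25 min → rounds to 5 h 24 min
Total credited: 25 h 6 min.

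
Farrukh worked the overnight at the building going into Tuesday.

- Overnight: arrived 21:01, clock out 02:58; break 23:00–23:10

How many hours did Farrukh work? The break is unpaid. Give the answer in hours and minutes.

Overnight: 21:01 → midnight = 2 h 59 min; midnight → 02:58 = 2 h 58 min; span 5 h 57 min; less 10 min break → 5 h 47 min

5 h 47 min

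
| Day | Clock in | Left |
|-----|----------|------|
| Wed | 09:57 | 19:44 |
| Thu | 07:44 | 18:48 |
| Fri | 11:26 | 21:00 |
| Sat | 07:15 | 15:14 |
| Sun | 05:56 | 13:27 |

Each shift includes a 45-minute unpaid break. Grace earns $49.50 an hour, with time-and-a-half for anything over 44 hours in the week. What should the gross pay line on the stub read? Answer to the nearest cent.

$2087.25

Wed: 09:57–19:44 = 9 h 47 min; less 45 min break → 9 h 2 min
Thu: 07:44–18:48 = 11 h 4 min; less 45 min break → 10 h 19 min
Fri: 11:26–21:00 = 9 h 34 min; less 45 min break → 8 h 49 min
Sat: 07:15–15:14 = 7 h 59 min; less 45 min break → 7 h 14 min
Sun: 05:56–13:27 = 7 h 31 min; less 45 min break → 6 h 46 min
Total worked: 42 h 10 min = 2530 min.
Regular 42 h 10 min = 2530 min at $49.50/h; overtime 0 h 0 min = 0 min at $74.25/h.
Pay = (2530 × $49.50 + 0 × $74.25) ÷ 60 = $2087.25.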